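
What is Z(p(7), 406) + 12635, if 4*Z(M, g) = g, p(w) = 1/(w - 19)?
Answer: 25473/2 ≈ 12737.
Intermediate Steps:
p(w) = 1/(-19 + w)
Z(M, g) = g/4
Z(p(7), 406) + 12635 = (1/4)*406 + 12635 = 203/2 + 12635 = 25473/2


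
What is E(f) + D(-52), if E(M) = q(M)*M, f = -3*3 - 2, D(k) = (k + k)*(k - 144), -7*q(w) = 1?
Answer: 142699/7 ≈ 20386.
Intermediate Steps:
q(w) = -1/7 (q(w) = -1/7*1 = -1/7)
D(k) = 2*k*(-144 + k) (D(k) = (2*k)*(-144 + k) = 2*k*(-144 + k))
f = -11 (f = -9 - 2 = -11)
E(M) = -M/7
E(f) + D(-52) = -1/7*(-11) + 2*(-52)*(-144 - 52) = 11/7 + 2*(-52)*(-196) = 11/7 + 20384 = 142699/7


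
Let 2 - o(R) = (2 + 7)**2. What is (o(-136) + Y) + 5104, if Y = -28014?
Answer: -22989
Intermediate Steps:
o(R) = -79 (o(R) = 2 - (2 + 7)**2 = 2 - 1*9**2 = 2 - 1*81 = 2 - 81 = -79)
(o(-136) + Y) + 5104 = (-79 - 28014) + 5104 = -28093 + 5104 = -22989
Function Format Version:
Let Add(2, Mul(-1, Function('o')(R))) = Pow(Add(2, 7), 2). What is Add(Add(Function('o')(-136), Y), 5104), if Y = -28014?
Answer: -22989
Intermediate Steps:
Function('o')(R) = -79 (Function('o')(R) = Add(2, Mul(-1, Pow(Add(2, 7), 2))) = Add(2, Mul(-1, Pow(9, 2))) = Add(2, Mul(-1, 81)) = Add(2, -81) = -79)
Add(Add(Function('o')(-136), Y), 5104) = Add(Add(-79, -28014), 5104) = Add(-28093, 5104) = -22989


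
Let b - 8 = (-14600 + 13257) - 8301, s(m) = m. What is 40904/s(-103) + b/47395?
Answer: -1939637588/4881685 ≈ -397.33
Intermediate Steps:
b = -9636 (b = 8 + ((-14600 + 13257) - 8301) = 8 + (-1343 - 8301) = 8 - 9644 = -9636)
40904/s(-103) + b/47395 = 40904/(-103) - 9636/47395 = 40904*(-1/103) - 9636*1/47395 = -40904/103 - 9636/47395 = -1939637588/4881685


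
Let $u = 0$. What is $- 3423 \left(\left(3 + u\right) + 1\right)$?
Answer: $-13692$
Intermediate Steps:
$- 3423 \left(\left(3 + u\right) + 1\right) = - 3423 \left(\left(3 + 0\right) + 1\right) = - 3423 \left(3 + 1\right) = \left(-3423\right) 4 = -13692$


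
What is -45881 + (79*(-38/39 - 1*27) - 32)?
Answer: -1876796/39 ≈ -48123.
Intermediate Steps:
-45881 + (79*(-38/39 - 1*27) - 32) = -45881 + (79*(-38*1/39 - 27) - 32) = -45881 + (79*(-38/39 - 27) - 32) = -45881 + (79*(-1091/39) - 32) = -45881 + (-86189/39 - 32) = -45881 - 87437/39 = -1876796/39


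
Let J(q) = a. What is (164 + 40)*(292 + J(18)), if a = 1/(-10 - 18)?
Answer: 416925/7 ≈ 59561.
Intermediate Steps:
a = -1/28 (a = 1/(-28) = -1/28 ≈ -0.035714)
J(q) = -1/28
(164 + 40)*(292 + J(18)) = (164 + 40)*(292 - 1/28) = 204*(8175/28) = 416925/7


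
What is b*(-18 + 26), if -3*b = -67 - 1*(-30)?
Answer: 296/3 ≈ 98.667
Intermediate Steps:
b = 37/3 (b = -(-67 - 1*(-30))/3 = -(-67 + 30)/3 = -1/3*(-37) = 37/3 ≈ 12.333)
b*(-18 + 26) = 37*(-18 + 26)/3 = (37/3)*8 = 296/3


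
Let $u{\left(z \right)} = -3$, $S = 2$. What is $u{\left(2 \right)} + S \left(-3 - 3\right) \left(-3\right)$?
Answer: $33$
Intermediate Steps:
$u{\left(2 \right)} + S \left(-3 - 3\right) \left(-3\right) = -3 + 2 \left(-3 - 3\right) \left(-3\right) = -3 + 2 \left(\left(-6\right) \left(-3\right)\right) = -3 + 2 \cdot 18 = -3 + 36 = 33$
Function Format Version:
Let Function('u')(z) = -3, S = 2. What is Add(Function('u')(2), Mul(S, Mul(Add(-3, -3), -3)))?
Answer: 33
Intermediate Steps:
Add(Function('u')(2), Mul(S, Mul(Add(-3, -3), -3))) = Add(-3, Mul(2, Mul(Add(-3, -3), -3))) = Add(-3, Mul(2, Mul(-6, -3))) = Add(-3, Mul(2, 18)) = Add(-3, 36) = 33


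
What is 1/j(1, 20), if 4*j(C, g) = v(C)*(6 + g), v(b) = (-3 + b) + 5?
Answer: 2/39 ≈ 0.051282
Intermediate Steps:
v(b) = 2 + b
j(C, g) = (2 + C)*(6 + g)/4 (j(C, g) = ((2 + C)*(6 + g))/4 = (2 + C)*(6 + g)/4)
1/j(1, 20) = 1/((2 + 1)*(6 + 20)/4) = 1/((1/4)*3*26) = 1/(39/2) = 2/39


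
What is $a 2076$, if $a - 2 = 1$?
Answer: $6228$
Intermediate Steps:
$a = 3$ ($a = 2 + 1 = 3$)
$a 2076 = 3 \cdot 2076 = 6228$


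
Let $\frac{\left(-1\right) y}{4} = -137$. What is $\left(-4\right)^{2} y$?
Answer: $8768$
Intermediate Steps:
$y = 548$ ($y = \left(-4\right) \left(-137\right) = 548$)
$\left(-4\right)^{2} y = \left(-4\right)^{2} \cdot 548 = 16 \cdot 548 = 8768$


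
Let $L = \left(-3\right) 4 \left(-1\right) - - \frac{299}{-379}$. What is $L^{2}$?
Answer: $\frac{18054001}{143641} \approx 125.69$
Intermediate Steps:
$L = \frac{4249}{379}$ ($L = \left(-12\right) \left(-1\right) - \left(-299\right) \left(- \frac{1}{379}\right) = 12 - \frac{299}{379} = \frac{4249}{379} \approx 11.211$)
$L^{2} = \left(\frac{4249}{379}\right)^{2} = \frac{18054001}{143641}$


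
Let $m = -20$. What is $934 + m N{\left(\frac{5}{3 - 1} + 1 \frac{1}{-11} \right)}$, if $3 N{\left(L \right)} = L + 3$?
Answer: $\frac{29632}{33} \approx 897.94$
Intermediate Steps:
$N{\left(L \right)} = 1 + \frac{L}{3}$ ($N{\left(L \right)} = \frac{L + 3}{3} = \frac{3 + L}{3} = 1 + \frac{L}{3}$)
$934 + m N{\left(\frac{5}{3 - 1} + 1 \frac{1}{-11} \right)} = 934 - 20 \left(1 + \frac{\frac{5}{3 - 1} + 1 \frac{1}{-11}}{3}\right) = 934 - 20 \left(1 + \frac{\frac{5}{3 - 1} + 1 \left(- \frac{1}{11}\right)}{3}\right) = 934 - 20 \left(1 + \frac{\frac{5}{2} - \frac{1}{11}}{3}\right) = 934 - 20 \left(1 + \frac{1}{3} \cdot \frac{53}{22}\right) = 934 - 20 \left(1 + \frac{53}{66}\right) = 934 - \frac{1190}{33} = \frac{29632}{33}$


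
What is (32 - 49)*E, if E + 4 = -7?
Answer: 187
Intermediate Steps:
E = -11 (E = -4 - 7 = -11)
(32 - 49)*E = (32 - 49)*(-11) = -17*(-11) = 187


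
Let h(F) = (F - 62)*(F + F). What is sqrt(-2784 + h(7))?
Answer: I*sqrt(3554) ≈ 59.615*I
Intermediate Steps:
h(F) = 2*F*(-62 + F) (h(F) = (-62 + F)*(2*F) = 2*F*(-62 + F))
sqrt(-2784 + h(7)) = sqrt(-2784 + 2*7*(-62 + 7)) = sqrt(-2784 + 2*7*(-55)) = sqrt(-2784 - 770) = sqrt(-3554) = I*sqrt(3554)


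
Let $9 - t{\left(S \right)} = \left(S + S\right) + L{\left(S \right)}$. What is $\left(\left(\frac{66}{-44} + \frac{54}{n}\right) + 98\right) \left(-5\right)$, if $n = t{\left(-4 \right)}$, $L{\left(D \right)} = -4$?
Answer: $- \frac{6935}{14} \approx -495.36$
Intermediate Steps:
$t{\left(S \right)} = 13 - 2 S$ ($t{\left(S \right)} = 9 - \left(\left(S + S\right) - 4\right) = 9 - \left(2 S - 4\right) = 9 - \left(-4 + 2 S\right) = 13 - 2 S$)
$n = 21$ ($n = 13 - -8 = 13 + 8 = 21$)
$\left(\left(\frac{66}{-44} + \frac{54}{n}\right) + 98\right) \left(-5\right) = \left(\left(\frac{66}{-44} + \frac{54}{21}\right) + 98\right) \left(-5\right) = \left(\left(66 \left(- \frac{1}{44}\right) + 54 \cdot \frac{1}{21}\right) + 98\right) \left(-5\right) = \left(\left(- \frac{3}{2} + \frac{18}{7}\right) + 98\right) \left(-5\right) = \left(\frac{15}{14} + 98\right) \left(-5\right) = \frac{1387}{14} \left(-5\right) = - \frac{6935}{14}$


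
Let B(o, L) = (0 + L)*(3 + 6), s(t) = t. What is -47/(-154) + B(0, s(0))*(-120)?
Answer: 47/154 ≈ 0.30519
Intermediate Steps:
B(o, L) = 9*L (B(o, L) = L*9 = 9*L)
-47/(-154) + B(0, s(0))*(-120) = -47/(-154) + (9*0)*(-120) = -47*(-1/154) + 0*(-120) = 47/154 + 0 = 47/154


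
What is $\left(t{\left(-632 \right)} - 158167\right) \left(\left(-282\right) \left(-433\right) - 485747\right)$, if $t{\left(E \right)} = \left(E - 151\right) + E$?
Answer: $58030558062$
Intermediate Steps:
$t{\left(E \right)} = -151 + 2 E$ ($t{\left(E \right)} = \left(-151 + E\right) + E = -151 + 2 E$)
$\left(t{\left(-632 \right)} - 158167\right) \left(\left(-282\right) \left(-433\right) - 485747\right) = \left(\left(-151 + 2 \left(-632\right)\right) - 158167\right) \left(\left(-282\right) \left(-433\right) - 485747\right) = \left(\left(-151 - 1264\right) - 158167\right) \left(122106 - 485747\right) = \left(-1415 - 158167\right) \left(-363641\right) = \left(-159582\right) \left(-363641\right) = 58030558062$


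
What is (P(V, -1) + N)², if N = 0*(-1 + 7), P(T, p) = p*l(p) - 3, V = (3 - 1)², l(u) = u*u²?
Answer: 4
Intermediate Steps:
l(u) = u³
V = 4 (V = 2² = 4)
P(T, p) = -3 + p⁴ (P(T, p) = p*p³ - 3 = p⁴ - 3 = -3 + p⁴)
N = 0 (N = 0*6 = 0)
(P(V, -1) + N)² = ((-3 + (-1)⁴) + 0)² = ((-3 + 1) + 0)² = (-2 + 0)² = (-2)² = 4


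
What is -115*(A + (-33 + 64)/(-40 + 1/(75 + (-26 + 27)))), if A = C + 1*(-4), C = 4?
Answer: 270940/3039 ≈ 89.154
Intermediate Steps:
A = 0 (A = 4 + 1*(-4) = 4 - 4 = 0)
-115*(A + (-33 + 64)/(-40 + 1/(75 + (-26 + 27)))) = -115*(0 + (-33 + 64)/(-40 + 1/(75 + (-26 + 27)))) = -115*(0 + 31/(-40 + 1/(75 + 1))) = -115*(0 + 31/(-40 + 1/76)) = -115*(0 + 31/(-3039/76)) = -115*(0 + 31*(-76/3039)) = -115*(0 - 2356/3039) = -115*(-2356/3039) = 270940/3039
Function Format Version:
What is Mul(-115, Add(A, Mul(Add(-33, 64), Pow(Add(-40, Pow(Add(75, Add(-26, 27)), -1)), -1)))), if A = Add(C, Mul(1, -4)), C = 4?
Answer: Rational(270940, 3039) ≈ 89.154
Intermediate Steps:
A = 0 (A = Add(4, Mul(1, -4)) = Add(4, -4) = 0)
Mul(-115, Add(A, Mul(Add(-33, 64), Pow(Add(-40, Pow(Add(75, Add(-26, 27)), -1)), -1)))) = Mul(-115, Add(0, Mul(Add(-33, 64), Pow(Add(-40, Pow(Add(75, Add(-26, 27)), -1)), -1)))) = Mul(-115, Add(0, Mul(31, Pow(Add(-40, Pow(Add(75, 1), -1)), -1)))) = Mul(-115, Add(0, Mul(31, Pow(Add(-40, Pow(76, -1)), -1)))) = Mul(-115, Add(0, Mul(31, Pow(Add(-40, Rational(1, 76)), -1)))) = Mul(-115, Add(0, Mul(31, Pow(Rational(-3039, 76), -1)))) = Mul(-115, Add(0, Mul(31, Rational(-76, 3039)))) = Mul(-115, Add(0, Rational(-2356, 3039))) = Mul(-115, Rational(-2356, 3039)) = Rational(270940, 3039)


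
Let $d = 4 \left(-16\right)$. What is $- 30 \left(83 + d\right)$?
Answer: $-570$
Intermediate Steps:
$d = -64$
$- 30 \left(83 + d\right) = - 30 \left(83 - 64\right) = \left(-30\right) 19 = -570$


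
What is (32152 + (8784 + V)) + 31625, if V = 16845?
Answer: 89406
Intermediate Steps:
(32152 + (8784 + V)) + 31625 = (32152 + (8784 + 16845)) + 31625 = (32152 + 25629) + 31625 = 57781 + 31625 = 89406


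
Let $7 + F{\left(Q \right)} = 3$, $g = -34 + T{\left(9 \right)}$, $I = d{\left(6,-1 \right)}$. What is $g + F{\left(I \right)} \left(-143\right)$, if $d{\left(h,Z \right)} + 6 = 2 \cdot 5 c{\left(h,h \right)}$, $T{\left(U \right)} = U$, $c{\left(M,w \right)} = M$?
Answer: $547$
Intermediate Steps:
$d{\left(h,Z \right)} = -6 + 10 h$ ($d{\left(h,Z \right)} = -6 + 2 \cdot 5 h = -6 + 10 h$)
$I = 54$ ($I = -6 + 10 \cdot 6 = -6 + 60 = 54$)
$g = -25$ ($g = -34 + 9 = -25$)
$F{\left(Q \right)} = -4$ ($F{\left(Q \right)} = -7 + 3 = -4$)
$g + F{\left(I \right)} \left(-143\right) = -25 - -572 = -25 + 572 = 547$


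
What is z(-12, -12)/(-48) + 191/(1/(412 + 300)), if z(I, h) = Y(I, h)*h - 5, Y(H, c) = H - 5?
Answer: 6527417/48 ≈ 1.3599e+5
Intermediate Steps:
Y(H, c) = -5 + H
z(I, h) = -5 + h*(-5 + I) (z(I, h) = (-5 + I)*h - 5 = h*(-5 + I) - 5 = -5 + h*(-5 + I))
z(-12, -12)/(-48) + 191/(1/(412 + 300)) = (-5 - 12*(-5 - 12))/(-48) + 191/(1/(412 + 300)) = (-5 - 12*(-17))*(-1/48) + 191/(1/712) = (-5 + 204)*(-1/48) + 191/(1/712) = 199*(-1/48) + 191*712 = -199/48 + 135992 = 6527417/48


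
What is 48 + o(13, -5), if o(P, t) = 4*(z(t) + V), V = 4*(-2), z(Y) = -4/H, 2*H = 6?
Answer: 32/3 ≈ 10.667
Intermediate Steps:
H = 3 (H = (½)*6 = 3)
z(Y) = -4/3
V = -8
o(P, t) = -112/3 (o(P, t) = 4*(-4/3 - 8) = 4*(-28/3) = -112/3)
48 + o(13, -5) = 48 - 112/3 = 32/3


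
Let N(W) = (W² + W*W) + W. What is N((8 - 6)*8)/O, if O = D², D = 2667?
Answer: 176/2370963 ≈ 7.4231e-5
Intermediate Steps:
O = 7112889 (O = 2667² = 7112889)
N(W) = W + 2*W² (N(W) = (W² + W²) + W = 2*W² + W = W + 2*W²)
N((8 - 6)*8)/O = (((8 - 6)*8)*(1 + 2*((8 - 6)*8)))/7112889 = ((2*8)*(1 + 2*(2*8)))*(1/7112889) = (16*(1 + 2*16))*(1/7112889) = (16*(1 + 32))*(1/7112889) = (16*33)*(1/7112889) = 528*(1/7112889) = 176/2370963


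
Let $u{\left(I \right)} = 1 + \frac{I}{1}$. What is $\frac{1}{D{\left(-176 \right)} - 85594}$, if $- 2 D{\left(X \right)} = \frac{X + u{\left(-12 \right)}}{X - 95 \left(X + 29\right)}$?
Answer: $- \frac{27578}{2360511145} \approx -1.1683 \cdot 10^{-5}$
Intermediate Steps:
$u{\left(I \right)} = 1 + I$ ($u{\left(I \right)} = 1 + I 1 = 1 + I$)
$D{\left(X \right)} = - \frac{-11 + X}{2 \left(-2755 - 94 X\right)}$ ($D{\left(X \right)} = - \frac{\left(X + \left(1 - 12\right)\right) \frac{1}{X - 95 \left(X + 29\right)}}{2} = - \frac{\left(X - 11\right) \frac{1}{X - 95 \left(29 + X\right)}}{2} = - \frac{\left(-11 + X\right) \frac{1}{X - \left(2755 + 95 X\right)}}{2} = - \frac{\left(-11 + X\right) \frac{1}{-2755 - 94 X}}{2} = - \frac{\frac{1}{-2755 - 94 X} \left(-11 + X\right)}{2} = - \frac{-11 + X}{2 \left(-2755 - 94 X\right)}$)
$\frac{1}{D{\left(-176 \right)} - 85594} = \frac{1}{\frac{-11 - 176}{2 \left(2755 + 94 \left(-176\right)\right)} - 85594} = \frac{1}{\frac{1}{2} \frac{1}{2755 - 16544} \left(-187\right) - 85594} = \frac{1}{\frac{1}{2} \frac{1}{-13789} \left(-187\right) - 85594} = \frac{1}{\frac{1}{2} \left(- \frac{1}{13789}\right) \left(-187\right) - 85594} = \frac{1}{\frac{187}{27578} - 85594} = \frac{1}{- \frac{2360511145}{27578}} = - \frac{27578}{2360511145}$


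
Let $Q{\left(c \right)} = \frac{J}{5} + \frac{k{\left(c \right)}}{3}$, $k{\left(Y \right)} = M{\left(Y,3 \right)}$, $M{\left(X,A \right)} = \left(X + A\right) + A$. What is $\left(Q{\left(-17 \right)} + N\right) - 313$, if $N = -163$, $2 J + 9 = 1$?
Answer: $- \frac{7207}{15} \approx -480.47$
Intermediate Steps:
$J = -4$ ($J = - \frac{9}{2} + \frac{1}{2} \cdot 1 = - \frac{9}{2} + \frac{1}{2} = -4$)
$M{\left(X,A \right)} = X + 2 A$ ($M{\left(X,A \right)} = \left(A + X\right) + A = X + 2 A$)
$k{\left(Y \right)} = 6 + Y$ ($k{\left(Y \right)} = Y + 2 \cdot 3 = Y + 6 = 6 + Y$)
$Q{\left(c \right)} = \frac{6}{5} + \frac{c}{3}$ ($Q{\left(c \right)} = - \frac{4}{5} + \frac{6 + c}{3} = \left(-4\right) \frac{1}{5} + \left(6 + c\right) \frac{1}{3} = - \frac{4}{5} + \left(2 + \frac{c}{3}\right) = \frac{6}{5} + \frac{c}{3}$)
$\left(Q{\left(-17 \right)} + N\right) - 313 = \left(\left(\frac{6}{5} + \frac{1}{3} \left(-17\right)\right) - 163\right) - 313 = \left(\left(\frac{6}{5} - \frac{17}{3}\right) - 163\right) - 313 = \left(- \frac{67}{15} - 163\right) - 313 = - \frac{2512}{15} - 313 = - \frac{7207}{15}$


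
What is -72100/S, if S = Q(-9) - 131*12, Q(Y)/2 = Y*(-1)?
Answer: 5150/111 ≈ 46.396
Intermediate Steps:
Q(Y) = -2*Y (Q(Y) = 2*(Y*(-1)) = 2*(-Y) = -2*Y)
S = -1554 (S = -2*(-9) - 131*12 = 18 - 1572 = -1554)
-72100/S = -72100/(-1554) = -72100*(-1/1554) = 5150/111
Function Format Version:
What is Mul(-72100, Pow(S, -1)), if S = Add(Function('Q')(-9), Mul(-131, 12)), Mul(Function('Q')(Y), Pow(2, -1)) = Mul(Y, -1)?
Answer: Rational(5150, 111) ≈ 46.396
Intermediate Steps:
Function('Q')(Y) = Mul(-2, Y) (Function('Q')(Y) = Mul(2, Mul(Y, -1)) = Mul(2, Mul(-1, Y)) = Mul(-2, Y))
S = -1554 (S = Add(Mul(-2, -9), Mul(-131, 12)) = Add(18, -1572) = -1554)
Mul(-72100, Pow(S, -1)) = Mul(-72100, Pow(-1554, -1)) = Mul(-72100, Rational(-1, 1554)) = Rational(5150, 111)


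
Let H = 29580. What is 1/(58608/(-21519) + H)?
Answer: 2391/70719268 ≈ 3.3810e-5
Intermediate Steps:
1/(58608/(-21519) + H) = 1/(58608/(-21519) + 29580) = 1/(58608*(-1/21519) + 29580) = 1/(-6512/2391 + 29580) = 1/(70719268/2391) = 2391/70719268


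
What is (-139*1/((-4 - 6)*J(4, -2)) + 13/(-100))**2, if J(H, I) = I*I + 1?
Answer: 2809/400 ≈ 7.0225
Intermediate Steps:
J(H, I) = 1 + I**2 (J(H, I) = I**2 + 1 = 1 + I**2)
(-139*1/((-4 - 6)*J(4, -2)) + 13/(-100))**2 = (-139*1/((1 + (-2)**2)*(-4 - 6)) + 13/(-100))**2 = (-139*(-1/(10*(1 + 4))) + 13*(-1/100))**2 = (-139/(5*(-10)) - 13/100)**2 = (-139/(-50) - 13/100)**2 = (-139*(-1/50) - 13/100)**2 = (139/50 - 13/100)**2 = (53/20)**2 = 2809/400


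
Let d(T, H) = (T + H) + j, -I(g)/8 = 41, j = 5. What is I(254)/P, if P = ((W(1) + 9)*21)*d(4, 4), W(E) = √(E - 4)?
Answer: -82/637 + 82*I*√3/5733 ≈ -0.12873 + 0.024774*I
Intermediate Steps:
I(g) = -328 (I(g) = -8*41 = -328)
d(T, H) = 5 + H + T (d(T, H) = (T + H) + 5 = (H + T) + 5 = 5 + H + T)
W(E) = √(-4 + E)
P = 2457 + 273*I*√3 (P = ((√(-4 + 1) + 9)*21)*(5 + 4 + 4) = ((√(-3) + 9)*21)*13 = ((I*√3 + 9)*21)*13 = ((9 + I*√3)*21)*13 = (189 + 21*I*√3)*13 = 2457 + 273*I*√3 ≈ 2457.0 + 472.85*I)
I(254)/P = -328/(2457 + 273*I*√3)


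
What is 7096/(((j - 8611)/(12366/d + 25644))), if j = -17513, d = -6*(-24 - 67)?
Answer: -1381156570/198107 ≈ -6971.8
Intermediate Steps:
d = 546 (d = -6*(-91) = 546)
7096/(((j - 8611)/(12366/d + 25644))) = 7096/(((-17513 - 8611)/(12366/546 + 25644))) = 7096/((-26124/(12366*(1/546) + 25644))) = 7096/((-26124/(2061/91 + 25644))) = 7096/((-26124/2335665/91)) = 7096/((-26124*91/2335665)) = 7096/(-792428/778555) = 7096*(-778555/792428) = -1381156570/198107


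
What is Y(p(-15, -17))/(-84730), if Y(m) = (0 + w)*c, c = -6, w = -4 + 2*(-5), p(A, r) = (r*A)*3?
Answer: -42/42365 ≈ -0.00099138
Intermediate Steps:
p(A, r) = 3*A*r (p(A, r) = (A*r)*3 = 3*A*r)
w = -14 (w = -4 - 10 = -14)
Y(m) = 84 (Y(m) = (0 - 14)*(-6) = -14*(-6) = 84)
Y(p(-15, -17))/(-84730) = 84/(-84730) = 84*(-1/84730) = -42/42365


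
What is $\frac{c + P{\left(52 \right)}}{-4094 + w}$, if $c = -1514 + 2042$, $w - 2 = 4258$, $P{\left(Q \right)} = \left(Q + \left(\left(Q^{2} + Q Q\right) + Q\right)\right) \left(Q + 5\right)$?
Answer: $\frac{157356}{83} \approx 1895.9$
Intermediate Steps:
$P{\left(Q \right)} = \left(5 + Q\right) \left(2 Q + 2 Q^{2}\right)$ ($P{\left(Q \right)} = \left(Q + \left(\left(Q^{2} + Q^{2}\right) + Q\right)\right) \left(5 + Q\right) = \left(Q + \left(2 Q^{2} + Q\right)\right) \left(5 + Q\right) = \left(Q + \left(Q + 2 Q^{2}\right)\right) \left(5 + Q\right) = \left(2 Q + 2 Q^{2}\right) \left(5 + Q\right) = \left(5 + Q\right) \left(2 Q + 2 Q^{2}\right)$)
$w = 4260$ ($w = 2 + 4258 = 4260$)
$c = 528$
$\frac{c + P{\left(52 \right)}}{-4094 + w} = \frac{528 + 2 \cdot 52 \left(5 + 52^{2} + 6 \cdot 52\right)}{-4094 + 4260} = \frac{528 + 2 \cdot 52 \left(5 + 2704 + 312\right)}{166} = \left(528 + 2 \cdot 52 \cdot 3021\right) \frac{1}{166} = \left(528 + 314184\right) \frac{1}{166} = 314712 \cdot \frac{1}{166} = \frac{157356}{83}$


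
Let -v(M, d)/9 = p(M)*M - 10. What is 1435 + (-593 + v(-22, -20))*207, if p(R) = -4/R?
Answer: -95234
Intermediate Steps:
v(M, d) = 126 (v(M, d) = -9*((-4/M)*M - 10) = -9*(-4 - 10) = -9*(-14) = 126)
1435 + (-593 + v(-22, -20))*207 = 1435 + (-593 + 126)*207 = 1435 - 467*207 = 1435 - 96669 = -95234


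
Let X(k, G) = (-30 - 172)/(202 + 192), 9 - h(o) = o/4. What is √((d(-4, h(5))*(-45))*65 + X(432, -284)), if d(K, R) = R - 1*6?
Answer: I*√794693863/394 ≈ 71.549*I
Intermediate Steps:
h(o) = 9 - o/4
d(K, R) = -6 + R (d(K, R) = R - 6 = -6 + R)
X(k, G) = -101/197 (X(k, G) = -202/394 = -202*1/394 = -101/197)
√((d(-4, h(5))*(-45))*65 + X(432, -284)) = √(((-6 + (9 - ¼*5))*(-45))*65 - 101/197) = √(((-6 + (9 - 5/4))*(-45))*65 - 101/197) = √(((-6 + 31/4)*(-45))*65 - 101/197) = √(((7/4)*(-45))*65 - 101/197) = √(-315/4*65 - 101/197) = √(-20475/4 - 101/197) = √(-4033979/788) = I*√794693863/394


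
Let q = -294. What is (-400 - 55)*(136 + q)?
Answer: 71890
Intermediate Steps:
(-400 - 55)*(136 + q) = (-400 - 55)*(136 - 294) = -455*(-158) = 71890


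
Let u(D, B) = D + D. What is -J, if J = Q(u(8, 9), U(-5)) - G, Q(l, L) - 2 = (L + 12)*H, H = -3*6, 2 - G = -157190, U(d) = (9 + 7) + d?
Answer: 157604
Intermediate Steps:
u(D, B) = 2*D
U(d) = 16 + d
G = 157192 (G = 2 - 1*(-157190) = 2 + 157190 = 157192)
H = -18
Q(l, L) = -214 - 18*L (Q(l, L) = 2 + (L + 12)*(-18) = 2 + (12 + L)*(-18) = 2 + (-216 - 18*L) = -214 - 18*L)
J = -157604 (J = (-214 - 18*(16 - 5)) - 1*157192 = (-214 - 18*11) - 157192 = (-214 - 198) - 157192 = -412 - 157192 = -157604)
-J = -1*(-157604) = 157604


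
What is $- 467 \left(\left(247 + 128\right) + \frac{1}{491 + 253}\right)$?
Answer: $- \frac{130293467}{744} \approx -1.7513 \cdot 10^{5}$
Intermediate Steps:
$- 467 \left(\left(247 + 128\right) + \frac{1}{491 + 253}\right) = - 467 \left(375 + \frac{1}{744}\right) = \left(-467\right) \frac{279001}{744} = - \frac{130293467}{744}$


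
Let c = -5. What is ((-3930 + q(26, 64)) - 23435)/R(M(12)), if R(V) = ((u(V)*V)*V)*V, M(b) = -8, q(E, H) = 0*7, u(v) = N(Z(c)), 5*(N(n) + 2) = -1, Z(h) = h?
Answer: -136825/5632 ≈ -24.294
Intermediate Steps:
N(n) = -11/5 (N(n) = -2 + (⅕)*(-1) = -2 - ⅕ = -11/5)
u(v) = -11/5
q(E, H) = 0
R(V) = -11*V³/5 (R(V) = ((-11*V/5)*V)*V = (-11*V²/5)*V = -11*V³/5)
((-3930 + q(26, 64)) - 23435)/R(M(12)) = ((-3930 + 0) - 23435)/((-11/5*(-8)³)) = (-3930 - 23435)/((-11/5*(-512))) = -27365/5632/5 = -27365*5/5632 = -136825/5632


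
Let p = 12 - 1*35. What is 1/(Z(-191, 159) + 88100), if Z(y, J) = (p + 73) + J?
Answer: 1/88309 ≈ 1.1324e-5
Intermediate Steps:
p = -23 (p = 12 - 35 = -23)
Z(y, J) = 50 + J (Z(y, J) = (-23 + 73) + J = 50 + J)
1/(Z(-191, 159) + 88100) = 1/((50 + 159) + 88100) = 1/(209 + 88100) = 1/88309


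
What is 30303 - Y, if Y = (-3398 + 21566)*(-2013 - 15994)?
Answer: 327181479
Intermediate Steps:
Y = -327151176 (Y = 18168*(-18007) = -327151176)
30303 - Y = 30303 - 1*(-327151176) = 30303 + 327151176 = 327181479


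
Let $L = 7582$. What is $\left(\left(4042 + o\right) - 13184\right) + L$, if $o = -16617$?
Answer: $-18177$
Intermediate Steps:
$\left(\left(4042 + o\right) - 13184\right) + L = \left(\left(4042 - 16617\right) - 13184\right) + 7582 = \left(-12575 - 13184\right) + 7582 = -25759 + 7582 = -18177$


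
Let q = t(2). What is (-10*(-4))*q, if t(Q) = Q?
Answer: 80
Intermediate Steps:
q = 2
(-10*(-4))*q = -10*(-4)*2 = 40*2 = 80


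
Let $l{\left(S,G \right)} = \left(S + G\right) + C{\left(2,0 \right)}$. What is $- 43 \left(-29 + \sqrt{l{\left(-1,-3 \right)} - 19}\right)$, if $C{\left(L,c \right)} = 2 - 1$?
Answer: $1247 - 43 i \sqrt{22} \approx 1247.0 - 201.69 i$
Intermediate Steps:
$C{\left(L,c \right)} = 1$
$l{\left(S,G \right)} = 1 + G + S$ ($l{\left(S,G \right)} = \left(S + G\right) + 1 = \left(G + S\right) + 1 = 1 + G + S$)
$- 43 \left(-29 + \sqrt{l{\left(-1,-3 \right)} - 19}\right) = - 43 \left(-29 + \sqrt{\left(1 - 3 - 1\right) - 19}\right) = - 43 \left(-29 + \sqrt{-3 - 19}\right) = - 43 \left(-29 + \sqrt{-22}\right) = - 43 \left(-29 + i \sqrt{22}\right) = 1247 - 43 i \sqrt{22}$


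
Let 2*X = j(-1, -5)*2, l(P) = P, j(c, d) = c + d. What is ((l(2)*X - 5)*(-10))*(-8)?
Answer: -1360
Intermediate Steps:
X = -6 (X = ((-1 - 5)*2)/2 = (-6*2)/2 = (1/2)*(-12) = -6)
((l(2)*X - 5)*(-10))*(-8) = ((2*(-6) - 5)*(-10))*(-8) = ((-12 - 5)*(-10))*(-8) = -17*(-10)*(-8) = 170*(-8) = -1360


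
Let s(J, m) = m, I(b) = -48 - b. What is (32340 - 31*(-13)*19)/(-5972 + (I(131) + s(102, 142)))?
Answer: -39997/6009 ≈ -6.6562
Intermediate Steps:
(32340 - 31*(-13)*19)/(-5972 + (I(131) + s(102, 142))) = (32340 - 31*(-13)*19)/(-5972 + ((-48 - 1*131) + 142)) = (32340 + 403*19)/(-5972 + ((-48 - 131) + 142)) = (32340 + 7657)/(-5972 + (-179 + 142)) = 39997/(-5972 - 37) = 39997/(-6009) = 39997*(-1/6009) = -39997/6009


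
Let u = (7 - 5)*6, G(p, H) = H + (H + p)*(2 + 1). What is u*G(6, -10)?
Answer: -264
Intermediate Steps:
G(p, H) = 3*p + 4*H (G(p, H) = H + (H + p)*3 = H + (3*H + 3*p) = 3*p + 4*H)
u = 12 (u = 2*6 = 12)
u*G(6, -10) = 12*(3*6 + 4*(-10)) = 12*(18 - 40) = 12*(-22) = -264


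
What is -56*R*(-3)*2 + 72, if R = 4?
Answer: 1416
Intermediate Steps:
-56*R*(-3)*2 + 72 = -56*4*(-3)*2 + 72 = -(-672)*2 + 72 = -56*(-24) + 72 = 1344 + 72 = 1416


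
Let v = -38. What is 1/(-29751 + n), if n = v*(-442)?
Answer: -1/12955 ≈ -7.7190e-5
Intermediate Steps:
n = 16796 (n = -38*(-442) = 16796)
1/(-29751 + n) = 1/(-29751 + 16796) = 1/(-12955) = -1/12955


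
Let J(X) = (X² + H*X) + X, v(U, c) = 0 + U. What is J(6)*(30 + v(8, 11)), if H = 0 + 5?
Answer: 2736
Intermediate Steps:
H = 5
v(U, c) = U
J(X) = X² + 6*X (J(X) = (X² + 5*X) + X = X² + 6*X)
J(6)*(30 + v(8, 11)) = (6*(6 + 6))*(30 + 8) = (6*12)*38 = 72*38 = 2736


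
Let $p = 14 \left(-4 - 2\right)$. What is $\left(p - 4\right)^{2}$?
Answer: $7744$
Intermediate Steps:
$p = -84$ ($p = 14 \left(-6\right) = -84$)
$\left(p - 4\right)^{2} = \left(-84 - 4\right)^{2} = \left(-88\right)^{2} = 7744$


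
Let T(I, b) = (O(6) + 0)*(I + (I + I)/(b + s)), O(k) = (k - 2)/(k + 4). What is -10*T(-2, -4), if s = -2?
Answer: 16/3 ≈ 5.3333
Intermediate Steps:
O(k) = (-2 + k)/(4 + k)
T(I, b) = 2*I/5 + 4*I/(5*(-2 + b)) (T(I, b) = ((-2 + 6)/(4 + 6) + 0)*(I + (I + I)/(b - 2)) = (4/10 + 0)*(I + (2*I)/(-2 + b)) = ((⅒)*4 + 0)*(I + 2*I/(-2 + b)) = (⅖ + 0)*(I + 2*I/(-2 + b)) = 2*(I + 2*I/(-2 + b))/5 = 2*I/5 + 4*I/(5*(-2 + b)))
-10*T(-2, -4) = -4*(-2)*(-4)/(-2 - 4) = -4*(-2)*(-4)/(-6) = -4*(-2)*(-4)*(-1)/6 = -10*(-8/15) = 16/3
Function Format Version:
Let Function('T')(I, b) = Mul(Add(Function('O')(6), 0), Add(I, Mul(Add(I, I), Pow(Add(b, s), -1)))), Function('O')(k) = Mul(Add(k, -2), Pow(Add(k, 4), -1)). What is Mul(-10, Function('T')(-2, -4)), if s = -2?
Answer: Rational(16, 3) ≈ 5.3333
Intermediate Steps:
Function('O')(k) = Mul(Pow(Add(4, k), -1), Add(-2, k)) (Function('O')(k) = Mul(Add(-2, k), Pow(Add(4, k), -1)) = Mul(Pow(Add(4, k), -1), Add(-2, k)))
Function('T')(I, b) = Add(Mul(Rational(2, 5), I), Mul(Rational(4, 5), I, Pow(Add(-2, b), -1))) (Function('T')(I, b) = Mul(Add(Mul(Pow(Add(4, 6), -1), Add(-2, 6)), 0), Add(I, Mul(Add(I, I), Pow(Add(b, -2), -1)))) = Mul(Add(Mul(Pow(10, -1), 4), 0), Add(I, Mul(Mul(2, I), Pow(Add(-2, b), -1)))) = Mul(Add(Mul(Rational(1, 10), 4), 0), Add(I, Mul(2, I, Pow(Add(-2, b), -1)))) = Mul(Add(Rational(2, 5), 0), Add(I, Mul(2, I, Pow(Add(-2, b), -1)))) = Mul(Rational(2, 5), Add(I, Mul(2, I, Pow(Add(-2, b), -1)))) = Add(Mul(Rational(2, 5), I), Mul(Rational(4, 5), I, Pow(Add(-2, b), -1))))
Mul(-10, Function('T')(-2, -4)) = Mul(-10, Mul(Rational(2, 5), -2, -4, Pow(Add(-2, -4), -1))) = Mul(-10, Mul(Rational(2, 5), -2, -4, Pow(-6, -1))) = Mul(-10, Mul(Rational(2, 5), -2, -4, Rational(-1, 6))) = Mul(-10, Rational(-8, 15)) = Rational(16, 3)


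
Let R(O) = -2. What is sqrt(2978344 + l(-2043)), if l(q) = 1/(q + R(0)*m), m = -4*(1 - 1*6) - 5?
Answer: sqrt(12798924041103)/2073 ≈ 1725.8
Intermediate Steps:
m = 15 (m = -4*(1 - 6) - 5 = -4*(-5) - 5 = 20 - 5 = 15)
l(q) = 1/(-30 + q) (l(q) = 1/(q - 2*15) = 1/(q - 30) = 1/(-30 + q))
sqrt(2978344 + l(-2043)) = sqrt(2978344 + 1/(-30 - 2043)) = sqrt(2978344 + 1/(-2073)) = sqrt(2978344 - 1/2073) = sqrt(6174107111/2073) = sqrt(12798924041103)/2073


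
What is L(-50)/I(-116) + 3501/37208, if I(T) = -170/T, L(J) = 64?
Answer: 138413681/3162680 ≈ 43.765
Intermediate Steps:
L(-50)/I(-116) + 3501/37208 = 64/((-170/(-116))) + 3501/37208 = 64/((-170*(-1/116))) + 3501*(1/37208) = 64/(85/58) + 3501/37208 = 64*(58/85) + 3501/37208 = 3712/85 + 3501/37208 = 138413681/3162680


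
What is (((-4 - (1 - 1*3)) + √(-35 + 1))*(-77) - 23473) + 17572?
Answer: -5747 - 77*I*√34 ≈ -5747.0 - 448.98*I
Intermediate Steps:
(((-4 - (1 - 1*3)) + √(-35 + 1))*(-77) - 23473) + 17572 = (((-4 - (1 - 3)) + √(-34))*(-77) - 23473) + 17572 = (((-4 - 1*(-2)) + I*√34)*(-77) - 23473) + 17572 = (((-4 + 2) + I*√34)*(-77) - 23473) + 17572 = ((-2 + I*√34)*(-77) - 23473) + 17572 = ((154 - 77*I*√34) - 23473) + 17572 = (-23319 - 77*I*√34) + 17572 = -5747 - 77*I*√34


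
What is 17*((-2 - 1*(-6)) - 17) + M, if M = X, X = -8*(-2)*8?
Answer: -93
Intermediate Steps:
X = 128 (X = 16*8 = 128)
M = 128
17*((-2 - 1*(-6)) - 17) + M = 17*((-2 - 1*(-6)) - 17) + 128 = 17*((-2 + 6) - 17) + 128 = 17*(4 - 17) + 128 = 17*(-13) + 128 = -221 + 128 = -93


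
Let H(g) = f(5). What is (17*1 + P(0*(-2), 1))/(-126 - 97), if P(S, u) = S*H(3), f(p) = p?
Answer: -17/223 ≈ -0.076233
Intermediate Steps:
H(g) = 5
P(S, u) = 5*S (P(S, u) = S*5 = 5*S)
(17*1 + P(0*(-2), 1))/(-126 - 97) = (17*1 + 5*(0*(-2)))/(-126 - 97) = (17 + 5*0)/(-223) = -(17 + 0)/223 = -1/223*17 = -17/223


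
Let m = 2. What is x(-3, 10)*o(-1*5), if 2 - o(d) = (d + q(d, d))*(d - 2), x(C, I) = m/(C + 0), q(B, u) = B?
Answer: 136/3 ≈ 45.333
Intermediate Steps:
x(C, I) = 2/C (x(C, I) = 2/(C + 0) = 2/C)
o(d) = 2 - 2*d*(-2 + d) (o(d) = 2 - (d + d)*(d - 2) = 2 - 2*d*(-2 + d))
x(-3, 10)*o(-1*5) = (2/(-3))*(2 - 2*(-1*5)² + 4*(-1*5)) = (2*(-⅓))*(2 - 2*(-5)² + 4*(-5)) = -2*(2 - 2*25 - 20)/3 = -2*(2 - 50 - 20)/3 = -⅔*(-68) = 136/3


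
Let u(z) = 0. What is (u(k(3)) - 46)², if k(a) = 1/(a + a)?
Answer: 2116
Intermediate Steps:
k(a) = 1/(2*a)
(u(k(3)) - 46)² = (0 - 46)² = (-46)² = 2116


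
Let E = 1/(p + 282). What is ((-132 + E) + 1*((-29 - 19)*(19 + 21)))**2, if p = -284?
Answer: 16851025/4 ≈ 4.2128e+6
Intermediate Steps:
E = -1/2 (E = 1/(-284 + 282) = 1/(-2) = -1/2 ≈ -0.50000)
((-132 + E) + 1*((-29 - 19)*(19 + 21)))**2 = ((-132 - 1/2) + 1*((-29 - 19)*(19 + 21)))**2 = (-265/2 + 1*(-48*40))**2 = (-265/2 + 1*(-1920))**2 = (-265/2 - 1920)**2 = (-4105/2)**2 = 16851025/4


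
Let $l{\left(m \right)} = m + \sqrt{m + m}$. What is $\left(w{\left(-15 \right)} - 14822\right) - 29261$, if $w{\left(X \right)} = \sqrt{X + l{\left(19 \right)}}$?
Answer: $-44083 + \sqrt{4 + \sqrt{38}} \approx -44080.0$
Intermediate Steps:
$l{\left(m \right)} = m + \sqrt{2} \sqrt{m}$ ($l{\left(m \right)} = m + \sqrt{2 m} = m + \sqrt{2} \sqrt{m}$)
$w{\left(X \right)} = \sqrt{19 + X + \sqrt{38}}$ ($w{\left(X \right)} = \sqrt{X + \left(19 + \sqrt{2} \sqrt{19}\right)} = \sqrt{X + \left(19 + \sqrt{38}\right)} = \sqrt{19 + X + \sqrt{38}}$)
$\left(w{\left(-15 \right)} - 14822\right) - 29261 = \left(\sqrt{19 - 15 + \sqrt{38}} - 14822\right) - 29261 = \left(\sqrt{4 + \sqrt{38}} - 14822\right) - 29261 = \left(-14822 + \sqrt{4 + \sqrt{38}}\right) - 29261 = -44083 + \sqrt{4 + \sqrt{38}}$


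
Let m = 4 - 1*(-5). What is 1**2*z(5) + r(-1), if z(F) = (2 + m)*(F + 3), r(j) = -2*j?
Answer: 90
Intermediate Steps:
m = 9 (m = 4 + 5 = 9)
z(F) = 33 + 11*F (z(F) = (2 + 9)*(F + 3) = 11*(3 + F) = 33 + 11*F)
1**2*z(5) + r(-1) = 1**2*(33 + 11*5) - 2*(-1) = 1*(33 + 55) + 2 = 1*88 + 2 = 88 + 2 = 90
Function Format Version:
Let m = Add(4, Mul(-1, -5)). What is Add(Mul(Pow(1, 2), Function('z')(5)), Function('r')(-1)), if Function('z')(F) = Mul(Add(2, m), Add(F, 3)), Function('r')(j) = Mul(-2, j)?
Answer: 90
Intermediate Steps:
m = 9 (m = Add(4, 5) = 9)
Function('z')(F) = Add(33, Mul(11, F)) (Function('z')(F) = Mul(Add(2, 9), Add(F, 3)) = Mul(11, Add(3, F)) = Add(33, Mul(11, F)))
Add(Mul(Pow(1, 2), Function('z')(5)), Function('r')(-1)) = Add(Mul(Pow(1, 2), Add(33, Mul(11, 5))), Mul(-2, -1)) = Add(Mul(1, Add(33, 55)), 2) = Add(Mul(1, 88), 2) = Add(88, 2) = 90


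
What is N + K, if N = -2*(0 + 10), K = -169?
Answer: -189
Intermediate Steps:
N = -20 (N = -2*10 = -20)
N + K = -20 - 169 = -189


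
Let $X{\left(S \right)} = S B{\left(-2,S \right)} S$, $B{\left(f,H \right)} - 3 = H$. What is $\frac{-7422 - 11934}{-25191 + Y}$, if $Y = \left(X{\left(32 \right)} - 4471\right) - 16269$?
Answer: $\frac{19356}{10091} \approx 1.9181$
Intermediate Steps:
$B{\left(f,H \right)} = 3 + H$
$X{\left(S \right)} = S^{2} \left(3 + S\right)$ ($X{\left(S \right)} = S \left(3 + S\right) S = S^{2} \left(3 + S\right)$)
$Y = 15100$ ($Y = \left(32^{2} \left(3 + 32\right) - 4471\right) - 16269 = \left(1024 \cdot 35 - 4471\right) - 16269 = \left(35840 - 4471\right) - 16269 = 31369 - 16269 = 15100$)
$\frac{-7422 - 11934}{-25191 + Y} = \frac{-7422 - 11934}{-25191 + 15100} = - \frac{19356}{-10091} = \left(-19356\right) \left(- \frac{1}{10091}\right) = \frac{19356}{10091}$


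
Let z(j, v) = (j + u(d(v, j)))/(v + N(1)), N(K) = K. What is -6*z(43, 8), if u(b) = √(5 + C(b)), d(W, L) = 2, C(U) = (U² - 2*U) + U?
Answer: -86/3 - 2*√7/3 ≈ -30.431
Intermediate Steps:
C(U) = U² - U
u(b) = √(5 + b*(-1 + b))
z(j, v) = (j + √7)/(1 + v) (z(j, v) = (j + √(5 + 2*(-1 + 2)))/(v + 1) = (j + √(5 + 2*1))/(1 + v) = (j + √(5 + 2))/(1 + v) = (j + √7)/(1 + v))
-6*z(43, 8) = -6*(43 + √7)/(1 + 8) = -6*(43 + √7)/9 = -2*(43 + √7)/3 = -6*(43/9 + √7/9) = -86/3 - 2*√7/3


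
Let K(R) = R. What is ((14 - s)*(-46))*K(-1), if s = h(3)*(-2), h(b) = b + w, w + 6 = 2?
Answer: 552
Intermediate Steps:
w = -4 (w = -6 + 2 = -4)
h(b) = -4 + b (h(b) = b - 4 = -4 + b)
s = 2 (s = (-4 + 3)*(-2) = -1*(-2) = 2)
((14 - s)*(-46))*K(-1) = ((14 - 1*2)*(-46))*(-1) = ((14 - 2)*(-46))*(-1) = (12*(-46))*(-1) = -552*(-1) = 552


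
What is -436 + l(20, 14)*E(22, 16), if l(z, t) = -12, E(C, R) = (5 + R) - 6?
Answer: -616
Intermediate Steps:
E(C, R) = -1 + R
-436 + l(20, 14)*E(22, 16) = -436 - 12*(-1 + 16) = -436 - 12*15 = -436 - 180 = -616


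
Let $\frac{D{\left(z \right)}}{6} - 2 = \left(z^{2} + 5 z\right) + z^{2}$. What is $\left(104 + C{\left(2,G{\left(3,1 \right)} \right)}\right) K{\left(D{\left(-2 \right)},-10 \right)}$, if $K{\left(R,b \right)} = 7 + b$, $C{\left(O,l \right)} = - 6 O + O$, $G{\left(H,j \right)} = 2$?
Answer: $-282$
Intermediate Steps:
$D{\left(z \right)} = 12 + 12 z^{2} + 30 z$ ($D{\left(z \right)} = 12 + 6 \left(\left(z^{2} + 5 z\right) + z^{2}\right) = 12 + 6 \left(2 z^{2} + 5 z\right) = 12 + \left(12 z^{2} + 30 z\right) = 12 + 12 z^{2} + 30 z$)
$C{\left(O,l \right)} = - 5 O$
$\left(104 + C{\left(2,G{\left(3,1 \right)} \right)}\right) K{\left(D{\left(-2 \right)},-10 \right)} = \left(104 - 10\right) \left(7 - 10\right) = \left(104 - 10\right) \left(-3\right) = 94 \left(-3\right) = -282$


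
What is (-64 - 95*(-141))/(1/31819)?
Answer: 424179089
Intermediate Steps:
(-64 - 95*(-141))/(1/31819) = (-64 + 13395)/(1/31819) = 13331*31819 = 424179089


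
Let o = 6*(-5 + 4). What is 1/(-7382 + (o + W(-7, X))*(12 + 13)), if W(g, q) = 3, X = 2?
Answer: -1/7457 ≈ -0.00013410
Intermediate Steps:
o = -6 (o = 6*(-1) = -6)
1/(-7382 + (o + W(-7, X))*(12 + 13)) = 1/(-7382 + (-6 + 3)*(12 + 13)) = 1/(-7382 - 3*25) = 1/(-7382 - 75) = 1/(-7457) = -1/7457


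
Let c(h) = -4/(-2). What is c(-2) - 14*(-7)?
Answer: 100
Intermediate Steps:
c(h) = 2 (c(h) = -4*(-½) = 2)
c(-2) - 14*(-7) = 2 - 14*(-7) = 2 + 98 = 100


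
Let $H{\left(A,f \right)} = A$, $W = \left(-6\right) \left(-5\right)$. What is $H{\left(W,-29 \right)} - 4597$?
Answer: $-4567$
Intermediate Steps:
$W = 30$
$H{\left(W,-29 \right)} - 4597 = 30 - 4597 = -4567$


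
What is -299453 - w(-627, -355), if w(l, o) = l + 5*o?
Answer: -297051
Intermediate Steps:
-299453 - w(-627, -355) = -299453 - (-627 + 5*(-355)) = -299453 - (-627 - 1775) = -299453 - 1*(-2402) = -299453 + 2402 = -297051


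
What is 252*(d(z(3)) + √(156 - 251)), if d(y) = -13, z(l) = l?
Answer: -3276 + 252*I*√95 ≈ -3276.0 + 2456.2*I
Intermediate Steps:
252*(d(z(3)) + √(156 - 251)) = 252*(-13 + √(156 - 251)) = 252*(-13 + √(-95)) = 252*(-13 + I*√95) = -3276 + 252*I*√95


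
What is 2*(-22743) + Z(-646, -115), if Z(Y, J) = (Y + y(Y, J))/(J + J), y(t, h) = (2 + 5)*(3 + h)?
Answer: -1046035/23 ≈ -45480.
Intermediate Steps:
y(t, h) = 21 + 7*h (y(t, h) = 7*(3 + h) = 21 + 7*h)
Z(Y, J) = (21 + Y + 7*J)/(2*J) (Z(Y, J) = (Y + (21 + 7*J))/(J + J) = (21 + Y + 7*J)/((2*J)) = (21 + Y + 7*J)*(1/(2*J)) = (21 + Y + 7*J)/(2*J))
2*(-22743) + Z(-646, -115) = 2*(-22743) + (½)*(21 - 646 + 7*(-115))/(-115) = -45486 + (½)*(-1/115)*(21 - 646 - 805) = -45486 + (½)*(-1/115)*(-1430) = -45486 + 143/23 = -1046035/23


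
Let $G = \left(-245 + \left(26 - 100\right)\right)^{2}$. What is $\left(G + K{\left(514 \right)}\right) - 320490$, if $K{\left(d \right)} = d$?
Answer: $-218215$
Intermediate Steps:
$G = 101761$ ($G = \left(-245 - 74\right)^{2} = \left(-319\right)^{2} = 101761$)
$\left(G + K{\left(514 \right)}\right) - 320490 = \left(101761 + 514\right) - 320490 = 102275 - 320490 = -218215$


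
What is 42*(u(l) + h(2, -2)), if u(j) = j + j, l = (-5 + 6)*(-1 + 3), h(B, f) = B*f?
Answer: 0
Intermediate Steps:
l = 2 (l = 1*2 = 2)
u(j) = 2*j
42*(u(l) + h(2, -2)) = 42*(2*2 + 2*(-2)) = 42*(4 - 4) = 42*0 = 0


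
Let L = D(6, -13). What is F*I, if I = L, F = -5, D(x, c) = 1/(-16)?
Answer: 5/16 ≈ 0.31250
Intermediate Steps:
D(x, c) = -1/16
L = -1/16 ≈ -0.062500
I = -1/16 ≈ -0.062500
F*I = -5*(-1/16) = 5/16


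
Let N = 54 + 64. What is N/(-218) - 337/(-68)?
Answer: 32721/7412 ≈ 4.4146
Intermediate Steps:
N = 118
N/(-218) - 337/(-68) = 118/(-218) - 337/(-68) = 118*(-1/218) - 337*(-1/68) = -59/109 + 337/68 = 32721/7412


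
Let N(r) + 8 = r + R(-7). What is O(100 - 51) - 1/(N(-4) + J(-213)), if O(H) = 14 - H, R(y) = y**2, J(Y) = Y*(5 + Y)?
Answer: -1551936/44341 ≈ -35.000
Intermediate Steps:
N(r) = 41 + r (N(r) = -8 + (r + (-7)**2) = -8 + (r + 49) = -8 + (49 + r) = 41 + r)
O(100 - 51) - 1/(N(-4) + J(-213)) = (14 - (100 - 51)) - 1/((41 - 4) - 213*(5 - 213)) = (14 - 1*49) - 1/(37 - 213*(-208)) = (14 - 49) - 1/(37 + 44304) = -35 - 1/44341 = -1551936/44341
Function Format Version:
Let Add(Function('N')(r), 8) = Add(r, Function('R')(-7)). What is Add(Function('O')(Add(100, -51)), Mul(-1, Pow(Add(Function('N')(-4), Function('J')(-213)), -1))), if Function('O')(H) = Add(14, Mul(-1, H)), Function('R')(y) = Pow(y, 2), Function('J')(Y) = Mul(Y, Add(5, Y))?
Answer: Rational(-1551936, 44341) ≈ -35.000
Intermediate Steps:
Function('N')(r) = Add(41, r) (Function('N')(r) = Add(-8, Add(r, Pow(-7, 2))) = Add(-8, Add(r, 49)) = Add(-8, Add(49, r)) = Add(41, r))
Add(Function('O')(Add(100, -51)), Mul(-1, Pow(Add(Function('N')(-4), Function('J')(-213)), -1))) = Add(Add(14, Mul(-1, Add(100, -51))), Mul(-1, Pow(Add(Add(41, -4), Mul(-213, Add(5, -213))), -1))) = Add(Add(14, Mul(-1, 49)), Mul(-1, Pow(Add(37, Mul(-213, -208)), -1))) = Add(Add(14, -49), Mul(-1, Pow(Add(37, 44304), -1))) = Add(-35, Mul(-1, Pow(44341, -1))) = Add(-35, Mul(-1, Rational(1, 44341))) = Add(-35, Rational(-1, 44341)) = Rational(-1551936, 44341)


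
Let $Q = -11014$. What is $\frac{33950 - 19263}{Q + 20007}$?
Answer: $\frac{14687}{8993} \approx 1.6332$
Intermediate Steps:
$\frac{33950 - 19263}{Q + 20007} = \frac{33950 - 19263}{-11014 + 20007} = \frac{14687}{8993}$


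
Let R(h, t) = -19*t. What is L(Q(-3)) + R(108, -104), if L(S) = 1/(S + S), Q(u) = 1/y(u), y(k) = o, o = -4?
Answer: 1974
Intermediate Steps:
y(k) = -4
Q(u) = -¼ (Q(u) = 1/(-4) = -¼)
L(S) = 1/(2*S)
L(Q(-3)) + R(108, -104) = 1/(2*(-¼)) - 19*(-104) = (½)*(-4) + 1976 = -2 + 1976 = 1974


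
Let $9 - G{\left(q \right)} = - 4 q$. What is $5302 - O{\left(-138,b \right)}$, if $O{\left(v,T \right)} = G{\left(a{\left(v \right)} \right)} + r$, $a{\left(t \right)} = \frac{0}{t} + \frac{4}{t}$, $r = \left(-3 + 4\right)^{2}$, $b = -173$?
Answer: $\frac{365156}{69} \approx 5292.1$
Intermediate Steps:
$r = 1$ ($r = 1^{2} = 1$)
$a{\left(t \right)} = \frac{4}{t}$ ($a{\left(t \right)} = 0 + \frac{4}{t} = \frac{4}{t}$)
$G{\left(q \right)} = 9 + 4 q$ ($G{\left(q \right)} = 9 - - 4 q = 9 + 4 q$)
$O{\left(v,T \right)} = 10 + \frac{16}{v}$ ($O{\left(v,T \right)} = \left(9 + 4 \frac{4}{v}\right) + 1 = \left(9 + \frac{16}{v}\right) + 1 = 10 + \frac{16}{v}$)
$5302 - O{\left(-138,b \right)} = 5302 - \left(10 + \frac{16}{-138}\right) = 5302 - \left(10 + 16 \left(- \frac{1}{138}\right)\right) = 5302 - \left(10 - \frac{8}{69}\right) = 5302 - \frac{682}{69} = \frac{365156}{69}$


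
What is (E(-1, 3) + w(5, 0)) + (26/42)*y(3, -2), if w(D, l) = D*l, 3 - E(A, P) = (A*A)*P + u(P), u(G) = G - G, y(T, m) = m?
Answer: -26/21 ≈ -1.2381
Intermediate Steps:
u(G) = 0
E(A, P) = 3 - P*A² (E(A, P) = 3 - ((A*A)*P + 0) = 3 - (A²*P + 0) = 3 - (P*A² + 0) = 3 - P*A²)
(E(-1, 3) + w(5, 0)) + (26/42)*y(3, -2) = ((3 - 1*3*(-1)²) + 5*0) + (26/42)*(-2) = ((3 - 1*3*1) + 0) + (26*(1/42))*(-2) = ((3 - 3) + 0) + (13/21)*(-2) = (0 + 0) - 26/21 = 0 - 26/21 = -26/21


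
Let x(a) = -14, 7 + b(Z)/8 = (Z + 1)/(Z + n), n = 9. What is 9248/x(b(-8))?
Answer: -4624/7 ≈ -660.57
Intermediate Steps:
b(Z) = -56 + 8*(1 + Z)/(9 + Z) (b(Z) = -56 + 8*((Z + 1)/(Z + 9)) = -56 + 8*((1 + Z)/(9 + Z)) = -56 + 8*(1 + Z)/(9 + Z))
9248/x(b(-8)) = 9248/(-14) = 9248*(-1/14) = -4624/7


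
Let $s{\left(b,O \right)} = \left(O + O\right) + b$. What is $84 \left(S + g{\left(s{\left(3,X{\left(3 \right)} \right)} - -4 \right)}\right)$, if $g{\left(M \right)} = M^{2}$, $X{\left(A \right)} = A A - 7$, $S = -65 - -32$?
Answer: $7392$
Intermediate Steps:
$S = -33$ ($S = -65 + 32 = -33$)
$X{\left(A \right)} = -7 + A^{2}$ ($X{\left(A \right)} = A^{2} - 7 = -7 + A^{2}$)
$s{\left(b,O \right)} = b + 2 O$ ($s{\left(b,O \right)} = 2 O + b = b + 2 O$)
$84 \left(S + g{\left(s{\left(3,X{\left(3 \right)} \right)} - -4 \right)}\right) = 84 \left(-33 + \left(\left(3 + 2 \left(-7 + 3^{2}\right)\right) - -4\right)^{2}\right) = 84 \left(-33 + \left(\left(3 + 2 \left(-7 + 9\right)\right) + 4\right)^{2}\right) = 84 \left(-33 + \left(\left(3 + 2 \cdot 2\right) + 4\right)^{2}\right) = 84 \left(-33 + \left(\left(3 + 4\right) + 4\right)^{2}\right) = 84 \left(-33 + \left(7 + 4\right)^{2}\right) = 84 \left(-33 + 11^{2}\right) = 84 \left(-33 + 121\right) = 84 \cdot 88 = 7392$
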